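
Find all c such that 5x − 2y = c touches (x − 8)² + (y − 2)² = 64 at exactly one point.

Tangency holds when the distance from the centre (8, 2) to the line equals the radius 8:
|5·8 − 2·2 − c| / √29 = 8
|c − (36)| = 8√29.

c = 36 ± 8√29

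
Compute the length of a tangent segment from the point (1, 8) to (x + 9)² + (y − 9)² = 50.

The centre is (−9, 9) and r = 5√2. The square of the distance from P to the centre is 100 + 1 = 101.
By the tangent–radius right angle, tangent length = √(|PO|² − r²) = √51.

√51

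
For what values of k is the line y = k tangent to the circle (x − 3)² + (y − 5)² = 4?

For a tangent, require d(centre, line) = r = 2.
|0·3 + 1·5 − k| / √1 = 2
|k − (5)| = 2, so k = 7 or k = 3.

k = 3 or k = 7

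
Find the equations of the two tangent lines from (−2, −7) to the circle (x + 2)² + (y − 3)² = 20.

Write the tangent as mx − y + (−7 − m·(−2)) = 0 and set its distance from the centre to 2√5:
(0m − (10))² = 20(m² + 1)
m² − 4 = 0, so m = 2 or m = −2.
With m = 2: 2x − y = 3. With m = −2: 2x + y = −11.

2x − y = 3 and 2x + y = −11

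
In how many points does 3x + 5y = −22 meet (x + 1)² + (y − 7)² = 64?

Substituting the line into the circle gives 34x² + 392x + 1674 = 0.
Discriminant = (392)² − 4·34·(1674) = −74000 < 0.
No real roots: the line does not meet the circle.

0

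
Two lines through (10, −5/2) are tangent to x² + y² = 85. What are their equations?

9x + 2y = 85 and 7x − 6y = 85

Write the tangent as mx − y + (−5/2 − m·(10)) = 0 and set its distance from the centre to √85:
[m·(−10) − (5/2)]² = 85(m² + 1)
12m² + 40m − 63 = 0, so m = −9/2 or m = 7/6.
With m = −9/2: 9x + 2y = 85. With m = 7/6: 7x − 6y = 85.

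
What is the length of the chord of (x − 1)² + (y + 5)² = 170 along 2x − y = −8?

10√5

Express y = 2x + 8 and substitute into the circle:
5x² + 50x = 0  ⟹  x² + 10x = 0
x = 0 or x = −10, giving (0, 8) and (−10, −12).
Chord length = distance between (0, 8) and (−10, −12) = √500 = 10√5.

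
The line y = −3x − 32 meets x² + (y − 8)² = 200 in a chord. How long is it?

4√10

The distance from (0, 8) to the line is 40/√10, and r² = 200.
Chord = 2√(r² − d²) = 2·√(40) = 4√10.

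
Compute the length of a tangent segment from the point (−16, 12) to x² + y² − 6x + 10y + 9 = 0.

25

With centre O = (3, −5), |OP|² = 650 and r² = 25.
By the tangent–radius right angle, tangent length = √(|PO|² − r²) = √625 = 25.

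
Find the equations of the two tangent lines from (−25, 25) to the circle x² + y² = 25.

A line y − (25) = m(x − (−25)) is tangent when its distance from (0, 0) is 5:
(25m − (−25))² = 25(m² + 1)
12m² + 25m + 12 = 0, so m = −4/3 or m = −3/4.
Through (−25, 25) these give 4x + 3y = −25 and 3x + 4y = 25.

4x + 3y = −25 and 3x + 4y = 25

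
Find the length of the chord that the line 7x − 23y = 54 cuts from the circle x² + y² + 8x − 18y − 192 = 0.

Substitute y = (−54 + 7x)/23:
578x² + 578x − 76296 = 0  ⟹  x² + x − 132 = 0
x = 11 or x = −12, giving (11, 1) and (−12, −6).
Chord length = distance between (11, 1) and (−12, −6) = √578 = 17√2.

17√2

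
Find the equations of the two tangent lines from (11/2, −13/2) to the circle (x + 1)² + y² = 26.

5x + y = 21 and x + 5y = −27

Let a tangent through (11/2, −13/2) have slope m. Its distance from (−1, 0) must equal √26:
(−13/2m − (13/2))² = 26(m² + 1)
5m² + 26m + 5 = 0, so m = −5 or m = −1/5.
With m = −5: 5x + y = 21. With m = −1/5: x + 5y = −27.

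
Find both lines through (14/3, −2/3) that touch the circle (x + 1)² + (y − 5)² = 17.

Let a tangent through (14/3, −2/3) have slope m. Its distance from (−1, 5) must equal √17:
(−17/3m − (17/3))² = 17(m² + 1)
4m² + 17m + 4 = 0, so m = −1/4 or m = −4.
With m = −1/4: x + 4y = 2. With m = −4: 4x + y = 18.

x + 4y = 2 and 4x + y = 18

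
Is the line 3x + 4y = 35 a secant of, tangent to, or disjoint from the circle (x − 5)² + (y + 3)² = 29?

Centre (5, −3), r² = 29. Distance² from centre to line = (−32)²/25 = 1024/25.
Since d² > r², the line lies outside the circle.

disjoint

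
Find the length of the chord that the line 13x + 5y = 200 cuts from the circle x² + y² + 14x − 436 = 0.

The distance from (−7, 0) to the line is 291/√194, and r² = 485.
Half the chord is √(r² − d²) = √(97/2), so the full chord is √194.

√194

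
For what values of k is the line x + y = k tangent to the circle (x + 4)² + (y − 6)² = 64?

The line touches the circle iff its distance from (−4, 6) is 8:
|1·(−4) + 1·6 − k| / √2 = 8
|k − (2)| = 8√2.

k = 2 ± 8√2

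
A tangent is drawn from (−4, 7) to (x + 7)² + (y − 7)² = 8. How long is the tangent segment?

The centre is (−7, 7) and r = 2√2. The square of the distance from P to the centre is 9 + 0 = 9.
By the tangent–radius right angle, tangent length = √(|PO|² − r²) = √1 = 1.

1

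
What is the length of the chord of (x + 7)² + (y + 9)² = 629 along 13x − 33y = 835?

√1258

The distance from (−7, −9) to the line is 629/√1258, and r² = 629.
Half the chord is √(r² − d²) = √(629/2), so the full chord is √1258.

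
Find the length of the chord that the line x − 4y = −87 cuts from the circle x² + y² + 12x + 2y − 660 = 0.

Centre (−6, −1), r² = 697. Perpendicular distance d from centre to line = |85| / √17 = 85/√17.
Chord = 2√(r² − d²) = 2·√(272) = 8√17.

8√17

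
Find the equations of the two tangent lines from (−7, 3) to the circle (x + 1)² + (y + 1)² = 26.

x − 5y = −22 and 5x + y = −32

A line y − (3) = m(x − (−7)) is tangent when its distance from (−1, −1) is √26:
[m·(6) − (−4)]² = 26(m² + 1)
5m² + 24m − 5 = 0, so m = 1/5 or m = −5.
Through (−7, 3) these give x − 5y = −22 and 5x + y = −32.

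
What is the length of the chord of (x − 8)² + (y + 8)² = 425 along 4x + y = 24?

10√17

The distance from (8, −8) to the line is 0/√17, and r² = 425.
Chord = 2√(r² − d²) = 2·√(425) = 10√17.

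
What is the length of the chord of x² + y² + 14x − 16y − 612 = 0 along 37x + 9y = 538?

5√58

Centre (−7, 8), r² = 725. Perpendicular distance d from centre to line = |−725| / √1450 = 725/√1450.
Chord = 2√(r² − d²) = 2·√(725/2) = 5√58.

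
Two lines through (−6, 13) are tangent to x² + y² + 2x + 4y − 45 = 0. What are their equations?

A line y − (13) = m(x − (−6)) is tangent when its distance from (−1, −2) is 5√2:
(5m − (−15))² = 50(m² + 1)
m² − 6m − 7 = 0, so m = 7 or m = −1.
Through (−6, 13) these give 7x − y = −55 and x + y = 7.

7x − y = −55 and x + y = 7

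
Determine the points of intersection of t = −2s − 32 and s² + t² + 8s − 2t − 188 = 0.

(−18, 4) and (−10, −12)

Substitute t = −2s − 32:
5s² + 140s + 900 = 0  ⟹  s² + 28s + 180 = 0
s = −10 or s = −18, giving (−10, −12) and (−18, 4).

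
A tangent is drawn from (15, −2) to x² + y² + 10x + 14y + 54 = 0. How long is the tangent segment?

9√5

The centre is (−5, −7) and r = 2√5. The square of the distance from P to the centre is 400 + 25 = 425.
Power of the point: PT² = |PO|² − r² = 405, so PT = 9√5.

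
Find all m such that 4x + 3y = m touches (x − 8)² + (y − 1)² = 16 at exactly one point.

m = 15 or m = 55

The line touches the circle iff its distance from (8, 1) is 4:
|4·8 + 3·1 − m| / √25 = 4
|m − (35)| = 4·5, so m = 55 or m = 15.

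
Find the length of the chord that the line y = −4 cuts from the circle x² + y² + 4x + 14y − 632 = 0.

Centre (−2, −7), r² = 685. Perpendicular distance d from centre to line = |−3| / √1 = 3.
Half the chord is √(r² − d²) = √(676), so the full chord is 52.

52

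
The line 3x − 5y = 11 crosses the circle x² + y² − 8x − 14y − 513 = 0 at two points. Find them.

From the line, y = (−11 + 3x)/5. Substituting:
34x² − 476x − 11934 = 0  ⟹  x² − 14x − 351 = 0
x = 27 or x = −13, giving (27, 14) and (−13, −10).

(−13, −10) and (27, 14)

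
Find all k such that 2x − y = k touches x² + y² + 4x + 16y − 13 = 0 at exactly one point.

The line touches the circle iff its distance from (−2, −8) is 9:
|2·(−2) − 1·(−8) − k| / √5 = 9
|k − (4)| = 9√5.

k = 4 ± 9√5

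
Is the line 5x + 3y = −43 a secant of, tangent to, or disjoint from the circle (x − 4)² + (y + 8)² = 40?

Centre (4, −8), r² = 40. Distance² from centre to line = (39)²/34 = 1521/34.
Since d² > r², the line lies outside the circle.

disjoint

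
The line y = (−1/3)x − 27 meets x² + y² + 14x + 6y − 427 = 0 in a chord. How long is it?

The distance from (−7, −3) to the line is 65/√10, and r² = 485.
Chord = 2√(r² − d²) = 2·√(125/2) = 5√10.

5√10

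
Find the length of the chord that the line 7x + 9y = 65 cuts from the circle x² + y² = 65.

Centre (0, 0), r² = 65. Perpendicular distance d from centre to line = |−65| / √130 = 65/√130.
Chord = 2√(r² − d²) = 2·√(65/2) = √130.

√130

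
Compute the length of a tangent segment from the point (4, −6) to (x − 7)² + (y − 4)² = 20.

√89

With centre O = (7, 4), |OP|² = 109 and r² = 20.
The tangent meets the radius at right angles, so tangent² = |PO|² − r² = 109 − 20 = 89.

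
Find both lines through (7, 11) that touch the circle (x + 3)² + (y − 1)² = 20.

Write the tangent as mx − y + (11 − m·(7)) = 0 and set its distance from the centre to 2√5:
(−10m − (−10))² = 20(m² + 1)
2m² − 5m + 2 = 0, so m = 2 or m = 1/2.
With m = 2: 2x − y = 3. With m = 1/2: x − 2y = −15.

2x − y = 3 and x − 2y = −15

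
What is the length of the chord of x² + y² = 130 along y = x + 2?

Centre (0, 0), r² = 130. Perpendicular distance d from centre to line = |2| / √2 = 2/√2.
Chord = 2√(r² − d²) = 2·√(128) = 16√2.

16√2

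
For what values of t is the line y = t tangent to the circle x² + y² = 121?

t = −11 or t = 11

The line touches the circle iff its distance from (0, 0) is 11:
|0·0 + 1·0 − t| / √1 = 11
|t| = 11, so t = 11 or t = −11.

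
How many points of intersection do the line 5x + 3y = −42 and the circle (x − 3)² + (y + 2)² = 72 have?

0

Centre (3, −2), r² = 72. Distance² from centre to line = (51)²/34 = 153/2.
Since d² > r², the line lies outside the circle.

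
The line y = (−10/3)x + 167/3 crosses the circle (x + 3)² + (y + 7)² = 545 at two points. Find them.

Substitute y = (167 − 10x)/3:
109x² − 3706x + 30520 = 0  ⟹  x² − 34x + 280 = 0
x = 20 or x = 14, giving (20, −11) and (14, 9).

(14, 9) and (20, −11)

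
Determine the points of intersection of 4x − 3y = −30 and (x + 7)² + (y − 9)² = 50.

Express y = (30 + 4x)/3 and substitute into the circle:
25x² + 150x = 0  ⟹  x² + 6x = 0
x = 0 or x = −6, giving (0, 10) and (−6, 2).

(−6, 2) and (0, 10)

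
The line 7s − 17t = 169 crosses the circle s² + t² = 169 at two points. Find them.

Substitute t = (−169 + 7s)/17:
338s² − 2366s − 20280 = 0  ⟹  s² − 7s − 60 = 0
s = 12 or s = −5, giving (12, −5) and (−5, −12).

(−5, −12) and (12, −5)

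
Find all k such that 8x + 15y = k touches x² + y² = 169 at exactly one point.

k = −221 or k = 221

Tangency holds when the distance from the centre (0, 0) to the line equals the radius 13:
|8·0 + 15·0 − k| / √289 = 13
|k| = 13·17, so k = 221 or k = −221.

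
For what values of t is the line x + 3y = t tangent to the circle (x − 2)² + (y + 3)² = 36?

For a tangent, require d(centre, line) = r = 6.
|1·2 + 3·(−3) − t| / √10 = 6
|t − (−7)| = 6√10.

t = −7 ± 6√10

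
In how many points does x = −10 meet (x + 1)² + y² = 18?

d² = (1·(−1) + 0·0 − (−10))² = 81; r² = 18.
Since d² > r², the line lies outside the circle.

0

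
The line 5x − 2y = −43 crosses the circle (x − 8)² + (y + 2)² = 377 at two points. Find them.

(−11, −6) and (−3, 14)

Express y = (43 + 5x)/2 and substitute into the circle:
29x² + 406x + 957 = 0  ⟹  x² + 14x + 33 = 0
x = −3 or x = −11, giving (−3, 14) and (−11, −6).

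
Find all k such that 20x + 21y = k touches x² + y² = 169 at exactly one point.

For a tangent, require d(centre, line) = r = 13.
|20·0 + 21·0 − k| / √841 = 13
|k| = 13·29, so k = 377 or k = −377.

k = −377 or k = 377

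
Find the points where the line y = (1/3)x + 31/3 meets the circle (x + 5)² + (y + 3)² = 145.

Express y = (31 + x)/3 and substitute into the circle:
10x² + 170x + 520 = 0  ⟹  x² + 17x + 52 = 0
x = −4 or x = −13, giving (−4, 9) and (−13, 6).

(−13, 6) and (−4, 9)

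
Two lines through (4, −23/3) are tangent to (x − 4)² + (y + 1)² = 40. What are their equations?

x + 3y = −19 and x − 3y = 27

Let a tangent through (4, −23/3) have slope m. Its distance from (4, −1) must equal 2√10:
(0m − (20/3))² = 40(m² + 1)
9m² − 1 = 0, so m = −1/3 or m = 1/3.
With m = −1/3: x + 3y = −19. With m = 1/3: x − 3y = 27.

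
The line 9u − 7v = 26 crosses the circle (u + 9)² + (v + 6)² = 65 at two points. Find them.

From the line, v = (−26 + 9u)/7. Substituting:
130u² + 1170u + 1040 = 0  ⟹  u² + 9u + 8 = 0
u = −1 or u = −8, giving (−1, −5) and (−8, −14).

(−8, −14) and (−1, −5)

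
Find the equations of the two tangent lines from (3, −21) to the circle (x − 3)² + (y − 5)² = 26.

5x − y = 36 and 5x + y = −6

A line y − (−21) = m(x − (3)) is tangent when its distance from (3, 5) is √26:
(0m − (26))² = 26(m² + 1)
m² − 25 = 0, so m = 5 or m = −5.
With m = 5: 5x − y = 36. With m = −5: 5x + y = −6.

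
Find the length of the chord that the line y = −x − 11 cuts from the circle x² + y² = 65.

Substitute y = −x − 11:
2x² + 22x + 56 = 0  ⟹  x² + 11x + 28 = 0
x = −4 or x = −7, giving (−4, −7) and (−7, −4).
Chord length = distance between (−4, −7) and (−7, −4) = √18 = 3√2.

3√2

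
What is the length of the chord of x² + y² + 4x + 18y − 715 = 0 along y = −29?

40

Substitute y = −29:
x² + 4x − 396 = 0
x = 18 or x = −22, giving (18, −29) and (−22, −29).
|(18, −29) − (−22, −29)| = √((40)² + (0)²) = 40.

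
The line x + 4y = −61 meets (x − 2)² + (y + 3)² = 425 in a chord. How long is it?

8√17

From the line, y = (−61 − x)/4. Substituting:
17x² + 34x − 4335 = 0  ⟹  x² + 2x − 255 = 0
x = 15 or x = −17, giving (15, −19) and (−17, −11).
|(15, −19) − (−17, −11)| = √((32)² + (−8)²) = 8√17.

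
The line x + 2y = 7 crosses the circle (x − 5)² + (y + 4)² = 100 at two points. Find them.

From the line, y = (7 − x)/2. Substituting:
5x² − 70x − 75 = 0  ⟹  x² − 14x − 15 = 0
x = 15 or x = −1, giving (15, −4) and (−1, 4).

(−1, 4) and (15, −4)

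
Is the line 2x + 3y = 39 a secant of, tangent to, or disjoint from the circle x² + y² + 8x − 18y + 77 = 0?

Substituting the line into the circle gives 13x² + 24x + 108 = 0.
Discriminant = (24)² − 4·13·(108) = −5040 < 0.
No real roots: the line does not meet the circle.

disjoint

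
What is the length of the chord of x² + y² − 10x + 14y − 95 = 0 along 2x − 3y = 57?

6√13

The distance from (5, −7) to the line is 26/√13, and r² = 169.
Chord = 2√(r² − d²) = 2·√(117) = 6√13.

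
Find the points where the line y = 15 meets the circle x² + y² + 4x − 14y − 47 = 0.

(−8, 15) and (4, 15)

Substitute y = 15:
x² + 4x − 32 = 0
x = 4 or x = −8, giving (4, 15) and (−8, 15).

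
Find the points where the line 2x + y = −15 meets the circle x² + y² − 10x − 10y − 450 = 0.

(−15, 15) and (1, −17)

Express y = −2x − 15 and substitute into the circle:
5x² + 70x − 75 = 0  ⟹  x² + 14x − 15 = 0
x = 1 or x = −15, giving (1, −17) and (−15, 15).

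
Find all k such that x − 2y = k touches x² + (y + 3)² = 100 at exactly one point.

k = 6 ± 10√5

The line touches the circle iff its distance from (0, −3) is 10:
|1·0 − 2·(−3) − k| / √5 = 10
|k − (6)| = 10√5.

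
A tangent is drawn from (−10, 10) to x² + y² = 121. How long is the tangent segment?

The centre is (0, 0) and r = 11. The square of the distance from P to the centre is 100 + 100 = 200.
By the tangent–radius right angle, tangent length = √(|PO|² − r²) = √79.

√79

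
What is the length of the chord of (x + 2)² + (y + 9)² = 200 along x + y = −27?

Express y = −x − 27 and substitute into the circle:
2x² + 40x + 128 = 0  ⟹  x² + 20x + 64 = 0
x = −4 or x = −16, giving (−4, −23) and (−16, −11).
Chord length = distance between (−4, −23) and (−16, −11) = √288 = 12√2.

12√2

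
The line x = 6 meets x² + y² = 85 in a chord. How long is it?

14

The line gives x = 6. Substituting into the circle:
y² − 49 = 0
y = 7 or y = −7, giving (6, 7) and (6, −7).
|(6, 7) − (6, −7)| = √((0)² + (14)²) = 14.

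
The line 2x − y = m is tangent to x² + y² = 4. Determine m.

The line touches the circle iff its distance from (0, 0) is 2:
|2·0 − 1·0 − m| / √5 = 2
|m| = 2√5.

m = ±2√5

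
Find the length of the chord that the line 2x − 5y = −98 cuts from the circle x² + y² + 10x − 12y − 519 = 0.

Express y = (98 + 2x)/5 and substitute into the circle:
29x² + 522x − 9251 = 0  ⟹  x² + 18x − 319 = 0
x = 11 or x = −29, giving (11, 24) and (−29, 8).
Chord length = distance between (11, 24) and (−29, 8) = √1856 = 8√29.

8√29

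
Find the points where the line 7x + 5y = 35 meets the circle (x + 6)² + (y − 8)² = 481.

From the line, y = (35 − 7x)/5. Substituting:
74x² + 370x − 11100 = 0  ⟹  x² + 5x − 150 = 0
x = 10 or x = −15, giving (10, −7) and (−15, 28).

(−15, 28) and (10, −7)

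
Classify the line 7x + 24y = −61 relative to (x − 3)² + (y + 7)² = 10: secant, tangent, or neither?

neither

d² = (7·3 + 24·(−7) − (−61))²/625 = 7396/625; r² = 10.
Since d² > r², the line lies outside the circle.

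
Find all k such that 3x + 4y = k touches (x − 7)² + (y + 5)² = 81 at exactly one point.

For a tangent, require d(centre, line) = r = 9.
|3·7 + 4·(−5) − k| / √25 = 9
|k − (1)| = 9·5, so k = 46 or k = −44.

k = −44 or k = 46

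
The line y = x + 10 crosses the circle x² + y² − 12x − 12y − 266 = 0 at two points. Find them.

Substitute y = x + 10:
2x² − 4x − 286 = 0  ⟹  x² − 2x − 143 = 0
x = 13 or x = −11, giving (13, 23) and (−11, −1).

(−11, −1) and (13, 23)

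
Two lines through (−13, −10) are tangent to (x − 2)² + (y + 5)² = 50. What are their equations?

Let a tangent through (−13, −10) have slope m. Its distance from (2, −5) must equal 5√2:
[m·(15) − (5)]² = 50(m² + 1)
7m² − 6m − 1 = 0, so m = −1/7 or m = 1.
With m = −1/7: x + 7y = −83. With m = 1: x − y = −3.

x + 7y = −83 and x − y = −3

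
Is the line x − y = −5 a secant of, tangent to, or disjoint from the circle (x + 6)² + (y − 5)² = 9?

Centre (−6, 5), r² = 9. Distance² from centre to line = (−6)²/2 = 18.
Since d² > r², the line lies outside the circle.

disjoint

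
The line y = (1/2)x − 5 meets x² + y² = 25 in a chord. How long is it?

2√5

Express y = (−10 + x)/2 and substitute into the circle:
5x² − 20x = 0  ⟹  x² − 4x = 0
x = 4 or x = 0, giving (4, −3) and (0, −5).
Chord length = distance between (4, −3) and (0, −5) = √20 = 2√5.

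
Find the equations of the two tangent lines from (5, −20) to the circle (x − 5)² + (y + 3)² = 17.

4x − y = 40 and 4x + y = 0

Let a tangent through (5, −20) have slope m. Its distance from (5, −3) must equal √17:
(0m − (17))² = 17(m² + 1)
m² − 16 = 0, so m = 4 or m = −4.
With m = 4: 4x − y = 40. With m = −4: 4x + y = 0.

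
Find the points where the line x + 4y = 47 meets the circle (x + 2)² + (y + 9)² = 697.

(−13, 15) and (19, 7)

Substitute y = (47 − x)/4:
17x² − 102x − 4199 = 0  ⟹  x² − 6x − 247 = 0
x = 19 or x = −13, giving (19, 7) and (−13, 15).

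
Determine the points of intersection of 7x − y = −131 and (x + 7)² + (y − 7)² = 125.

(−18, 5) and (−17, 12)

Substitute y = 7x + 131:
50x² + 1750x + 15300 = 0  ⟹  x² + 35x + 306 = 0
x = −17 or x = −18, giving (−17, 12) and (−18, 5).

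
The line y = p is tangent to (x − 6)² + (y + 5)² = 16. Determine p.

For a tangent, require d(centre, line) = r = 4.
|0·6 + 1·(−5) − p| / √1 = 4
|p − (−5)| = 4, so p = −1 or p = −9.

p = −9 or p = −1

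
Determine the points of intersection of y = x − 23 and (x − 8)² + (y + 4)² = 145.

(7, −16) and (20, −3)

From the line, y = x − 23. Substituting:
2x² − 54x + 280 = 0  ⟹  x² − 27x + 140 = 0
x = 20 or x = 7, giving (20, −3) and (7, −16).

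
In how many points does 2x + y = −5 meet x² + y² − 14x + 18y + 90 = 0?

2

Substituting the line into the circle gives 5x² − 30x + 25 = 0.
Discriminant = (−30)² − 4·5·(25) = 400 > 0.
Two real roots: the line is a secant.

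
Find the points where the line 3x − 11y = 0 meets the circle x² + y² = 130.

(−11, −3) and (11, 3)

Substitute y = (3x)/11:
130x² − 15730 = 0  ⟹  x² − 121 = 0
x = 11 or x = −11, giving (11, 3) and (−11, −3).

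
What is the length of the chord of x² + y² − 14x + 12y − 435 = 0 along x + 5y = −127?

4√26

Substitute y = (−127 − x)/5:
26x² − 156x − 2366 = 0  ⟹  x² − 6x − 91 = 0
x = 13 or x = −7, giving (13, −28) and (−7, −24).
|(13, −28) − (−7, −24)| = √((20)² + (−4)²) = 4√26.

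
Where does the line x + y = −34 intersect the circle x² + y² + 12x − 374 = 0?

(−23, −11) and (−17, −17)

Express y = −x − 34 and substitute into the circle:
2x² + 80x + 782 = 0  ⟹  x² + 40x + 391 = 0
x = −17 or x = −23, giving (−17, −17) and (−23, −11).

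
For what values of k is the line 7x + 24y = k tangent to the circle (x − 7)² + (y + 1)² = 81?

k = −200 or k = 250

Tangency holds when the distance from the centre (7, −1) to the line equals the radius 9:
|7·7 + 24·(−1) − k| / √625 = 9
|k − (25)| = 9·25, so k = 250 or k = −200.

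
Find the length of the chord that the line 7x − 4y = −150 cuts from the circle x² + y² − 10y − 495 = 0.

Substitute y = (150 + 7x)/4:
65x² + 1820x + 8580 = 0  ⟹  x² + 28x + 132 = 0
x = −6 or x = −22, giving (−6, 27) and (−22, −1).
Chord length = distance between (−6, 27) and (−22, −1) = √1040 = 4√65.

4√65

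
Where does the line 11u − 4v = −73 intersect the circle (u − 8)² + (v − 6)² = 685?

Substitute v = (73 + 11u)/4:
137u² + 822u − 7535 = 0  ⟹  u² + 6u − 55 = 0
u = 5 or u = −11, giving (5, 32) and (−11, −12).

(−11, −12) and (5, 32)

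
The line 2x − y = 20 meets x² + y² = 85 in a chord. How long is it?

2√5

From the line, y = 2x − 20. Substituting:
5x² − 80x + 315 = 0  ⟹  x² − 16x + 63 = 0
x = 9 or x = 7, giving (9, −2) and (7, −6).
|(9, −2) − (7, −6)| = √((2)² + (4)²) = 2√5.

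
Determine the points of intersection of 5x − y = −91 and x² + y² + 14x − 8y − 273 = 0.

Substitute y = 5x + 91:
26x² + 884x + 7280 = 0  ⟹  x² + 34x + 280 = 0
x = −14 or x = −20, giving (−14, 21) and (−20, −9).

(−20, −9) and (−14, 21)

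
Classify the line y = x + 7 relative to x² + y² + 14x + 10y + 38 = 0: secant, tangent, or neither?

Substituting the line into the circle gives 2x² + 38x + 157 = 0.
Discriminant = (38)² − 4·2·(157) = 188 > 0.
Two real roots: the line is a secant.

secant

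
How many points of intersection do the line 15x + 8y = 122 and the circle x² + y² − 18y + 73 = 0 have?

Centre (0, 9), r² = 8. Distance² from centre to line = (−50)²/289 = 2500/289.
Since d² > r², the line lies outside the circle.

0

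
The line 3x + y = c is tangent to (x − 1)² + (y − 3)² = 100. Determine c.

The line touches the circle iff its distance from (1, 3) is 10:
|3·1 + 1·3 − c| / √10 = 10
|c − (6)| = 10√10.

c = 6 ± 10√10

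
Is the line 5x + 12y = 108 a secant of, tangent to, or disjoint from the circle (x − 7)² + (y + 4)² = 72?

d² = (5·7 + 12·(−4) − (108))²/169 = 14641/169; r² = 72.
Since d² > r², the line lies outside the circle.

disjoint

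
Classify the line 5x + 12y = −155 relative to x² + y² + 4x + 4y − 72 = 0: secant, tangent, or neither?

Centre (−2, −2), r² = 80. Distance² from centre to line = (121)²/169 = 14641/169.
Since d² > r², the line lies outside the circle.

neither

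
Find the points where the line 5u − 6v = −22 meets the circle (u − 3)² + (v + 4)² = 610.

Substitute v = (22 + 5u)/6:
61u² + 244u − 19520 = 0  ⟹  u² + 4u − 320 = 0
u = 16 or u = −20, giving (16, 17) and (−20, −13).

(−20, −13) and (16, 17)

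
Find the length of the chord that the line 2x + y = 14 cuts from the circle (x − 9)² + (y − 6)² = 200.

Substitute y = −2x + 14:
5x² − 50x − 55 = 0  ⟹  x² − 10x − 11 = 0
x = 11 or x = −1, giving (11, −8) and (−1, 16).
Chord length = distance between (11, −8) and (−1, 16) = √720 = 12√5.

12√5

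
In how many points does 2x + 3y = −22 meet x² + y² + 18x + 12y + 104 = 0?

Substituting the line into the circle gives 13x² + 178x + 628 = 0.
Discriminant = (178)² − 4·13·(628) = −972 < 0.
No real roots: the line does not meet the circle.

0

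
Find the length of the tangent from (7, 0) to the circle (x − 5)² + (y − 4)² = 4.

Centre (5, 4), r² = 4. |PO|² = (2)² + (−4)² = 20.
Power of the point: PT² = |PO|² − r² = 16, so PT = 4.

4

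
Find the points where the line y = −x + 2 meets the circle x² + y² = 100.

Express y = −x + 2 and substitute into the circle:
2x² − 4x − 96 = 0  ⟹  x² − 2x − 48 = 0
x = 8 or x = −6, giving (8, −6) and (−6, 8).

(−6, 8) and (8, −6)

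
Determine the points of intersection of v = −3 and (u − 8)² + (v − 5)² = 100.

Substitute v = −3:
u² − 16u + 28 = 0
u = 14 or u = 2, giving (14, −3) and (2, −3).

(2, −3) and (14, −3)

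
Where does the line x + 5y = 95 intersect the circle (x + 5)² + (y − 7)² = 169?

Express y = (95 − x)/5 and substitute into the circle:
26x² + 130x = 0  ⟹  x² + 5x = 0
x = 0 or x = −5, giving (0, 19) and (−5, 20).

(−5, 20) and (0, 19)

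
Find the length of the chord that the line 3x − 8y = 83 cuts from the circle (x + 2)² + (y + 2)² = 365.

4√73

Centre (−2, −2), r² = 365. Perpendicular distance d from centre to line = |−73| / √73 = 73/√73.
Half the chord is √(r² − d²) = √(292), so the full chord is 4√73.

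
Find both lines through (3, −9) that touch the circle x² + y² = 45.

Write the tangent as mx − y + (−9 − m·(3)) = 0 and set its distance from the centre to 3√5:
[m·(−3) − (9)]² = 45(m² + 1)
2m² − 3m − 2 = 0, so m = −1/2 or m = 2.
Through (3, −9) these give x + 2y = −15 and 2x − y = 15.

x + 2y = −15 and 2x − y = 15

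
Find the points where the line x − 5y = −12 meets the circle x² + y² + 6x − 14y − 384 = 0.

Express y = (12 + x)/5 and substitute into the circle:
26x² + 104x − 10296 = 0  ⟹  x² + 4x − 396 = 0
x = 18 or x = −22, giving (18, 6) and (−22, −2).

(−22, −2) and (18, 6)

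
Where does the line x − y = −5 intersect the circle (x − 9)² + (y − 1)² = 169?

Express y = x + 5 and substitute into the circle:
2x² − 10x − 72 = 0  ⟹  x² − 5x − 36 = 0
x = 9 or x = −4, giving (9, 14) and (−4, 1).

(−4, 1) and (9, 14)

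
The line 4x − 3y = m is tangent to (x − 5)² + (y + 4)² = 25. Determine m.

Tangency holds when the distance from the centre (5, −4) to the line equals the radius 5:
|4·5 − 3·(−4) − m| / √25 = 5
|m − (32)| = 5·5, so m = 57 or m = 7.

m = 7 or m = 57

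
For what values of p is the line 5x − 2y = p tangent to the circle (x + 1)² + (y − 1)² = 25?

p = −7 ± 5√29

For a tangent, require d(centre, line) = r = 5.
|5·(−1) − 2·1 − p| / √29 = 5
|p − (−7)| = 5√29.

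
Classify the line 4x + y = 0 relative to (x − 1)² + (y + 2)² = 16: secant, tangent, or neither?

secant

Centre (1, −2), r² = 16. Distance² from centre to line = (2)²/17 = 4/17.
Since d² < r², the line cuts the circle twice.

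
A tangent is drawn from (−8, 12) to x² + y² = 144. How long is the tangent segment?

The centre is (0, 0) and r = 12. The square of the distance from P to the centre is 64 + 144 = 208.
Power of the point: PT² = |PO|² − r² = 64, so PT = 8.

8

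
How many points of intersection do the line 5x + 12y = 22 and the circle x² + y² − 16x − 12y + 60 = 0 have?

Substituting the line into the circle gives 169x² − 1804x + 5956 = 0.
Δ = 3254416 − 4026256 = −771840.
No real roots: the line does not meet the circle.

0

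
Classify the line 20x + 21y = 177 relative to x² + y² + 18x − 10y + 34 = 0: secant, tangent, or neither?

d² = (20·(−9) + 21·5 − (177))²/841 = 63504/841; r² = 72.
Since d² > r², the line lies outside the circle.

neither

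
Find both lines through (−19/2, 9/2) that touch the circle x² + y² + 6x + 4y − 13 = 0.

x + 5y = 13 and 5x + y = −43

Let a tangent through (−19/2, 9/2) have slope m. Its distance from (−3, −2) must equal √26:
[m·(13/2) − (−13/2)]² = 26(m² + 1)
5m² + 26m + 5 = 0, so m = −1/5 or m = −5.
With m = −1/5: x + 5y = 13. With m = −5: 5x + y = −43.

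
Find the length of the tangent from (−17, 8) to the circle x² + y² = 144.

√209

Centre (0, 0), r² = 144. |PO|² = (−17)² + (8)² = 353.
By the tangent–radius right angle, tangent length = √(|PO|² − r²) = √209.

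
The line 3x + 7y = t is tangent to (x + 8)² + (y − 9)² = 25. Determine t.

For a tangent, require d(centre, line) = r = 5.
|3·(−8) + 7·9 − t| / √58 = 5
|t − (39)| = 5√58.

t = 39 ± 5√58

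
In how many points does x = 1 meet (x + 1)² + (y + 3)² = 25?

2

Substituting the line into the circle gives y² + 6y − 12 = 0.
Discriminant = (6)² − 4·1·(−12) = 84 > 0.
Two real roots: the line is a secant.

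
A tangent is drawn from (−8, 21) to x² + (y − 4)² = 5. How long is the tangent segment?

Centre (0, 4), r² = 5. |PO|² = (−8)² + (17)² = 353.
The tangent meets the radius at right angles, so tangent² = |PO|² − r² = 353 − 5 = 348.

2√87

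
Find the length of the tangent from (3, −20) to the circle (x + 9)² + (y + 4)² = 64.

The centre is (−9, −4) and r = 8. The square of the distance from P to the centre is 144 + 256 = 400.
Power of the point: PT² = |PO|² − r² = 336, so PT = 4√21.

4√21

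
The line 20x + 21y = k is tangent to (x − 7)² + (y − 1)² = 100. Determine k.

Tangency holds when the distance from the centre (7, 1) to the line equals the radius 10:
|20·7 + 21·1 − k| / √841 = 10
|k − (161)| = 10·29, so k = 451 or k = −129.

k = −129 or k = 451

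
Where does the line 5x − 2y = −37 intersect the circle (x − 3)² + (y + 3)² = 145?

(−9, −4) and (−5, 6)

From the line, y = (37 + 5x)/2. Substituting:
29x² + 406x + 1305 = 0  ⟹  x² + 14x + 45 = 0
x = −5 or x = −9, giving (−5, 6) and (−9, −4).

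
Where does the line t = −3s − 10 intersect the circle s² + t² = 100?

Substitute t = −3s − 10:
10s² + 60s = 0  ⟹  s² + 6s = 0
s = 0 or s = −6, giving (0, −10) and (−6, 8).

(−6, 8) and (0, −10)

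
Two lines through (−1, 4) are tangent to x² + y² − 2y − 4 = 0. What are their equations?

A line y − (4) = m(x − (−1)) is tangent when its distance from (0, 1) is √5:
[m·(1) − (−3)]² = 5(m² + 1)
2m² − 3m − 2 = 0, so m = 2 or m = −1/2.
Through (−1, 4) these give 2x − y = −6 and x + 2y = 7.

2x − y = −6 and x + 2y = 7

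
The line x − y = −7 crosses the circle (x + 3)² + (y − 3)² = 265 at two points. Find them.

From the line, y = x + 7. Substituting:
2x² + 14x − 240 = 0  ⟹  x² + 7x − 120 = 0
x = 8 or x = −15, giving (8, 15) and (−15, −8).

(−15, −8) and (8, 15)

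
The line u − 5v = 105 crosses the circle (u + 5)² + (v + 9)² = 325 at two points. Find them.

Substitute v = (−105 + u)/5:
26u² + 130u − 3900 = 0  ⟹  u² + 5u − 150 = 0
u = 10 or u = −15, giving (10, −19) and (−15, −24).

(−15, −24) and (10, −19)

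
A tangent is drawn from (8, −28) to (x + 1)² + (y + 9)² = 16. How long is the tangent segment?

√426

Centre (−1, −9), r² = 16. |PO|² = (9)² + (−19)² = 442.
Power of the point: PT² = |PO|² − r² = 426, so PT = √426.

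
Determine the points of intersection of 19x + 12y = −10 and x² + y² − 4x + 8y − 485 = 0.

From the line, y = (−10 − 19x)/12. Substituting:
505x² − 2020x − 70700 = 0  ⟹  x² − 4x − 140 = 0
x = 14 or x = −10, giving (14, −23) and (−10, 15).

(−10, 15) and (14, −23)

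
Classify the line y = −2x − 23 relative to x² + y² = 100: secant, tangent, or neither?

Centre (0, 0), r² = 100. Distance² from centre to line = (23)²/5 = 529/5.
Since d² > r², the line lies outside the circle.

neither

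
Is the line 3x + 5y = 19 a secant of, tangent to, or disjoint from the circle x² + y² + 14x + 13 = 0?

Substituting the line into the circle gives 34x² + 236x + 686 = 0.
Δ = 55696 − 93296 = −37600.
No real roots: the line does not meet the circle.

disjoint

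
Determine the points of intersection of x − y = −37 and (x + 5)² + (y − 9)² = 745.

(−32, 5) and (−1, 36)

Substitute y = x + 37:
2x² + 66x + 64 = 0  ⟹  x² + 33x + 32 = 0
x = −1 or x = −32, giving (−1, 36) and (−32, 5).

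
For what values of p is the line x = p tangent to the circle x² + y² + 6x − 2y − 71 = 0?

p = −12 or p = 6

The line touches the circle iff its distance from (−3, 1) is 9:
|1·(−3) + 0·1 − p| / √1 = 9
|p − (−3)| = 9, so p = 6 or p = −12.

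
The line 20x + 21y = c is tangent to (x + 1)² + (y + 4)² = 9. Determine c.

c = −191 or c = −17

For a tangent, require d(centre, line) = r = 3.
|20·(−1) + 21·(−4) − c| / √841 = 3
|c − (−104)| = 3·29, so c = −17 or c = −191.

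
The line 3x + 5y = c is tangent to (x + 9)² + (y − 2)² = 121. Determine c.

Tangency holds when the distance from the centre (−9, 2) to the line equals the radius 11:
|3·(−9) + 5·2 − c| / √34 = 11
|c − (−17)| = 11√34.

c = −17 ± 11√34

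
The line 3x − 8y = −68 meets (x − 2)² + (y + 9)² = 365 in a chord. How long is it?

Centre (2, −9), r² = 365. Perpendicular distance d from centre to line = |146| / √73 = 146/√73.
Half the chord is √(r² − d²) = √(73), so the full chord is 2√73.

2√73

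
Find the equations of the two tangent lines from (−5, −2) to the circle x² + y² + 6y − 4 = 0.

2x − 3y = −4 and 3x + 2y = −19

Write the tangent as mx − y + (−2 − m·(−5)) = 0 and set its distance from the centre to √13:
[m·(5) − (−1)]² = 13(m² + 1)
6m² + 5m − 6 = 0, so m = 2/3 or m = −3/2.
Through (−5, −2) these give 2x − 3y = −4 and 3x + 2y = −19.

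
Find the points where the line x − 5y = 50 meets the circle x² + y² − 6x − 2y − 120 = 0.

(0, −10) and (10, −8)

Express y = (−50 + x)/5 and substitute into the circle:
26x² − 260x = 0  ⟹  x² − 10x = 0
x = 10 or x = 0, giving (10, −8) and (0, −10).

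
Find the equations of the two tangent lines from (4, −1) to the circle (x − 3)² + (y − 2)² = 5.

x + 2y = 2 and 2x − y = 9

Let a tangent through (4, −1) have slope m. Its distance from (3, 2) must equal √5:
(−1m − (3))² = 5(m² + 1)
2m² − 3m − 2 = 0, so m = −1/2 or m = 2.
With m = −1/2: x + 2y = 2. With m = 2: 2x − y = 9.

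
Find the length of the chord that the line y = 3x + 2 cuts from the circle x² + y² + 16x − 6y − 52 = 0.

5√10

Substitute y = 3x + 2:
10x² + 10x − 60 = 0  ⟹  x² + x − 6 = 0
x = 2 or x = −3, giving (2, 8) and (−3, −7).
Chord length = distance between (2, 8) and (−3, −7) = √250 = 5√10.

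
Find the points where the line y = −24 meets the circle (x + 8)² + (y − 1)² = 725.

Express y = −24 and substitute into the circle:
x² + 16x − 36 = 0
x = 2 or x = −18, giving (2, −24) and (−18, −24).

(−18, −24) and (2, −24)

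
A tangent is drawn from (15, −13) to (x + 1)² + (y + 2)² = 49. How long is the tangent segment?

The centre is (−1, −2) and r = 7. The square of the distance from P to the centre is 256 + 121 = 377.
The tangent meets the radius at right angles, so tangent² = |PO|² − r² = 377 − 49 = 328.

2√82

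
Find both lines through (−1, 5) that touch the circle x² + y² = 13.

3x − 2y = −13 and 2x + 3y = 13

Write the tangent as mx − y + (5 − m·(−1)) = 0 and set its distance from the centre to √13:
(1m − (−5))² = 13(m² + 1)
6m² − 5m − 6 = 0, so m = 3/2 or m = −2/3.
Through (−1, 5) these give 3x − 2y = −13 and 2x + 3y = 13.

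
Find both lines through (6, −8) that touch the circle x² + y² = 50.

7x − y = 50 and x + 7y = −50

Write the tangent as mx − y + (−8 − m·(6)) = 0 and set its distance from the centre to 5√2:
[m·(−6) − (8)]² = 50(m² + 1)
7m² − 48m − 7 = 0, so m = 7 or m = −1/7.
Through (6, −8) these give 7x − y = 50 and x + 7y = −50.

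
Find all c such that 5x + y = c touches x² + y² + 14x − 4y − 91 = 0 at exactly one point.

c = −33 ± 12√26

The line touches the circle iff its distance from (−7, 2) is 12:
|5·(−7) + 1·2 − c| / √26 = 12
|c − (−33)| = 12√26.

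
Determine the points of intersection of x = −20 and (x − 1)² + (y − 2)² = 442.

(−20, 1) and (−20, 3)

The line gives x = −20. Substituting into the circle:
y² − 4y + 3 = 0
y = 3 or y = 1, giving (−20, 3) and (−20, 1).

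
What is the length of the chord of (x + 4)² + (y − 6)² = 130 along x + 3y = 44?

4√10

Express y = (44 − x)/3 and substitute into the circle:
10x² + 20x − 350 = 0  ⟹  x² + 2x − 35 = 0
x = 5 or x = −7, giving (5, 13) and (−7, 17).
Chord length = distance between (5, 13) and (−7, 17) = √160 = 4√10.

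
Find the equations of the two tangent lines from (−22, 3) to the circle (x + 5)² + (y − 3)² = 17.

x + 4y = −10 and x − 4y = −34

Write the tangent as mx − y + (3 − m·(−22)) = 0 and set its distance from the centre to √17:
[m·(17) − (0)]² = 17(m² + 1)
16m² − 1 = 0, so m = −1/4 or m = 1/4.
With m = −1/4: x + 4y = −10. With m = 1/4: x − 4y = −34.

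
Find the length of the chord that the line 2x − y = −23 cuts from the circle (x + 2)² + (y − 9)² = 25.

2√5

The distance from (−2, 9) to the line is 10/√5, and r² = 25.
Chord = 2√(r² − d²) = 2·√(5) = 2√5.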